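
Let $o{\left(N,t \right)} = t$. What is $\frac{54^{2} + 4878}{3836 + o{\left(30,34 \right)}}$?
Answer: $\frac{433}{215} \approx 2.014$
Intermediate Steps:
$\frac{54^{2} + 4878}{3836 + o{\left(30,34 \right)}} = \frac{54^{2} + 4878}{3836 + 34} = \frac{2916 + 4878}{3870} = 7794 \cdot \frac{1}{3870} = \frac{433}{215}$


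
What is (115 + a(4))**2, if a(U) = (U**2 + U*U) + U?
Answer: 22801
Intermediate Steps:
a(U) = U + 2*U**2 (a(U) = (U**2 + U**2) + U = 2*U**2 + U = U + 2*U**2)
(115 + a(4))**2 = (115 + 4*(1 + 2*4))**2 = (115 + 4*(1 + 8))**2 = (115 + 4*9)**2 = (115 + 36)**2 = 151**2 = 22801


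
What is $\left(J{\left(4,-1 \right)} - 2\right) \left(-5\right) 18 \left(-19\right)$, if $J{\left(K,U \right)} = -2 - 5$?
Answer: $-15390$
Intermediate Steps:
$J{\left(K,U \right)} = -7$ ($J{\left(K,U \right)} = -2 - 5 = -7$)
$\left(J{\left(4,-1 \right)} - 2\right) \left(-5\right) 18 \left(-19\right) = \left(-7 - 2\right) \left(-5\right) 18 \left(-19\right) = \left(-9\right) \left(-5\right) 18 \left(-19\right) = 45 \cdot 18 \left(-19\right) = 810 \left(-19\right) = -15390$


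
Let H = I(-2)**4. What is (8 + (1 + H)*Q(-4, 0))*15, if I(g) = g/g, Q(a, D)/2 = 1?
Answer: 180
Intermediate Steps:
Q(a, D) = 2 (Q(a, D) = 2*1 = 2)
I(g) = 1
H = 1 (H = 1**4 = 1)
(8 + (1 + H)*Q(-4, 0))*15 = (8 + (1 + 1)*2)*15 = (8 + 2*2)*15 = (8 + 4)*15 = 12*15 = 180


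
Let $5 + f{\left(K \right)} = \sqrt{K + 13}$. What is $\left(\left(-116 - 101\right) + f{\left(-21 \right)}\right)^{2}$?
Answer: $49276 - 888 i \sqrt{2} \approx 49276.0 - 1255.8 i$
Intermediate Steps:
$f{\left(K \right)} = -5 + \sqrt{13 + K}$ ($f{\left(K \right)} = -5 + \sqrt{K + 13} = -5 + \sqrt{13 + K}$)
$\left(\left(-116 - 101\right) + f{\left(-21 \right)}\right)^{2} = \left(\left(-116 - 101\right) - \left(5 - \sqrt{13 - 21}\right)\right)^{2} = \left(\left(-116 - 101\right) - \left(5 - \sqrt{-8}\right)\right)^{2} = \left(-217 - \left(5 - 2 i \sqrt{2}\right)\right)^{2} = \left(-222 + 2 i \sqrt{2}\right)^{2}$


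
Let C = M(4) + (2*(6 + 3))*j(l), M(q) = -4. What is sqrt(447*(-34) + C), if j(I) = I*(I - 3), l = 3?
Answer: I*sqrt(15202) ≈ 123.3*I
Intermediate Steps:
j(I) = I*(-3 + I)
C = -4 (C = -4 + (2*(6 + 3))*(3*(-3 + 3)) = -4 + (2*9)*(3*0) = -4 + 18*0 = -4 + 0 = -4)
sqrt(447*(-34) + C) = sqrt(447*(-34) - 4) = sqrt(-15198 - 4) = sqrt(-15202) = I*sqrt(15202)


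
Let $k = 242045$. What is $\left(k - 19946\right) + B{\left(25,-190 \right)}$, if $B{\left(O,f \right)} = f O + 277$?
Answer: $217626$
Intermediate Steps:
$B{\left(O,f \right)} = 277 + O f$ ($B{\left(O,f \right)} = O f + 277 = 277 + O f$)
$\left(k - 19946\right) + B{\left(25,-190 \right)} = \left(242045 - 19946\right) + \left(277 + 25 \left(-190\right)\right) = 222099 + \left(277 - 4750\right) = 222099 - 4473 = 217626$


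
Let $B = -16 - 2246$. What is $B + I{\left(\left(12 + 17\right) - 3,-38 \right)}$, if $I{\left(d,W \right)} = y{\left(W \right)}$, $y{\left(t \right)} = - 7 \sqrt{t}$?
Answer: $-2262 - 7 i \sqrt{38} \approx -2262.0 - 43.151 i$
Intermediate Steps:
$B = -2262$
$I{\left(d,W \right)} = - 7 \sqrt{W}$
$B + I{\left(\left(12 + 17\right) - 3,-38 \right)} = -2262 - 7 \sqrt{-38} = -2262 - 7 i \sqrt{38}$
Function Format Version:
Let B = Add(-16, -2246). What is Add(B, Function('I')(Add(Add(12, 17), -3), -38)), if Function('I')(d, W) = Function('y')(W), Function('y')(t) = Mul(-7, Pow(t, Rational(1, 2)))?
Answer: Add(-2262, Mul(-7, I, Pow(38, Rational(1, 2)))) ≈ Add(-2262.0, Mul(-43.151, I))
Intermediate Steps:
B = -2262
Function('I')(d, W) = Mul(-7, Pow(W, Rational(1, 2)))
Add(B, Function('I')(Add(Add(12, 17), -3), -38)) = Add(-2262, Mul(-7, Pow(-38, Rational(1, 2)))) = Add(-2262, Mul(-7, Mul(I, Pow(38, Rational(1, 2))))) = Add(-2262, Mul(-7, I, Pow(38, Rational(1, 2))))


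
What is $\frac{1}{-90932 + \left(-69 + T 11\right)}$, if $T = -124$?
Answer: $- \frac{1}{92365} \approx -1.0827 \cdot 10^{-5}$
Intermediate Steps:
$\frac{1}{-90932 + \left(-69 + T 11\right)} = \frac{1}{-90932 - 1433} = \frac{1}{-92365} = - \frac{1}{92365}$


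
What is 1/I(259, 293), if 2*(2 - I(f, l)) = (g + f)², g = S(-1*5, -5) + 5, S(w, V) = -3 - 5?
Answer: -1/32766 ≈ -3.0519e-5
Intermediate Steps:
S(w, V) = -8
g = -3 (g = -8 + 5 = -3)
I(f, l) = 2 - (-3 + f)²/2
1/I(259, 293) = 1/(2 - (-3 + 259)²/2) = 1/(2 - ½*256²) = 1/(2 - ½*65536) = 1/(2 - 32768) = 1/(-32766) = -1/32766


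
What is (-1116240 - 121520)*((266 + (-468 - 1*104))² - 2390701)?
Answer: 2843215174400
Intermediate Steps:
(-1116240 - 121520)*((266 + (-468 - 1*104))² - 2390701) = -1237760*((266 + (-468 - 104))² - 2390701) = -1237760*((266 - 572)² - 2390701) = -1237760*((-306)² - 2390701) = -1237760*(93636 - 2390701) = -1237760*(-2297065) = 2843215174400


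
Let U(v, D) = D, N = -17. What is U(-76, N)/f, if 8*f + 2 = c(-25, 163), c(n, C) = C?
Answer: -136/161 ≈ -0.84472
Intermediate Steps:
f = 161/8 (f = -¼ + (⅛)*163 = -¼ + 163/8 = 161/8 ≈ 20.125)
U(-76, N)/f = -17/161/8 = -17*8/161 = -136/161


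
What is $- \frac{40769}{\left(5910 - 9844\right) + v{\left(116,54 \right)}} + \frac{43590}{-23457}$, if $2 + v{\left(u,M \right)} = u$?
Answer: $\frac{263268211}{29868580} \approx 8.8142$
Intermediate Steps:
$v{\left(u,M \right)} = -2 + u$
$- \frac{40769}{\left(5910 - 9844\right) + v{\left(116,54 \right)}} + \frac{43590}{-23457} = - \frac{40769}{\left(5910 - 9844\right) + \left(-2 + 116\right)} + \frac{43590}{-23457} = - \frac{40769}{\left(5910 - 9844\right) + 114} + 43590 \left(- \frac{1}{23457}\right) = - \frac{40769}{-3934 + 114} - \frac{14530}{7819} = - \frac{40769}{-3820} - \frac{14530}{7819} = \left(-40769\right) \left(- \frac{1}{3820}\right) - \frac{14530}{7819} = \frac{40769}{3820} - \frac{14530}{7819} = \frac{263268211}{29868580}$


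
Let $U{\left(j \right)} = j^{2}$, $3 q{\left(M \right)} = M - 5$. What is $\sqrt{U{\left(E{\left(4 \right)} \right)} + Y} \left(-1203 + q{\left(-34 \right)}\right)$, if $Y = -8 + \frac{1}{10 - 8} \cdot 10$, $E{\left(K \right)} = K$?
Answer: $- 1216 \sqrt{13} \approx -4384.4$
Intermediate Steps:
$q{\left(M \right)} = - \frac{5}{3} + \frac{M}{3}$ ($q{\left(M \right)} = \frac{M - 5}{3} = \frac{-5 + M}{3} = - \frac{5}{3} + \frac{M}{3}$)
$Y = -3$ ($Y = -8 + \frac{1}{2} \cdot 10 = -8 + 5 = -3$)
$\sqrt{U{\left(E{\left(4 \right)} \right)} + Y} \left(-1203 + q{\left(-34 \right)}\right) = \sqrt{4^{2} - 3} \left(-1203 + \left(- \frac{5}{3} + \frac{1}{3} \left(-34\right)\right)\right) = \sqrt{16 - 3} \left(-1203 - 13\right) = \sqrt{13} \left(-1203 - 13\right) = \sqrt{13} \left(-1216\right) = - 1216 \sqrt{13}$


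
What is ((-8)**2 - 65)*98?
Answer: -98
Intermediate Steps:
((-8)**2 - 65)*98 = (64 - 65)*98 = -1*98 = -98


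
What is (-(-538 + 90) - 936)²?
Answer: 238144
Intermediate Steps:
(-(-538 + 90) - 936)² = (-1*(-448) - 936)² = (448 - 936)² = (-488)² = 238144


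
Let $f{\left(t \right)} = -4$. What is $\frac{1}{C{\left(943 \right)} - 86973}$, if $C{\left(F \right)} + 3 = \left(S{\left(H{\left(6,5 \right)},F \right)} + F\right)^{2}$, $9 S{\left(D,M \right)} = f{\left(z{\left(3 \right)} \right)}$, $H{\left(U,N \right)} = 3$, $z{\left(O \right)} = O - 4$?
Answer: $\frac{81}{64916233} \approx 1.2478 \cdot 10^{-6}$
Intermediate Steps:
$z{\left(O \right)} = -4 + O$ ($z{\left(O \right)} = O - 4 = -4 + O$)
$S{\left(D,M \right)} = - \frac{4}{9}$ ($S{\left(D,M \right)} = \frac{1}{9} \left(-4\right) = - \frac{4}{9}$)
$C{\left(F \right)} = -3 + \left(- \frac{4}{9} + F\right)^{2}$
$\frac{1}{C{\left(943 \right)} - 86973} = \frac{1}{\left(-3 + \frac{\left(-4 + 9 \cdot 943\right)^{2}}{81}\right) - 86973} = \frac{1}{\left(-3 + \frac{\left(-4 + 8487\right)^{2}}{81}\right) - 86973} = \frac{1}{\left(-3 + \frac{8483^{2}}{81}\right) - 86973} = \frac{1}{\left(-3 + \frac{1}{81} \cdot 71961289\right) - 86973} = \frac{1}{\left(-3 + \frac{71961289}{81}\right) - 86973} = \frac{1}{\frac{71961046}{81} - 86973} = \frac{1}{\frac{64916233}{81}} = \frac{81}{64916233}$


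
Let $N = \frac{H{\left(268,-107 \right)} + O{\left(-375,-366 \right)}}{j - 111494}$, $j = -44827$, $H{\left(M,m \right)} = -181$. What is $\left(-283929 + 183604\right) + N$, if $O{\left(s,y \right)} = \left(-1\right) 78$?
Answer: $- \frac{15682904066}{156321} \approx -1.0033 \cdot 10^{5}$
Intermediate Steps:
$O{\left(s,y \right)} = -78$
$N = \frac{259}{156321}$ ($N = \frac{-181 - 78}{-44827 - 111494} = - \frac{259}{-156321} = \left(-259\right) \left(- \frac{1}{156321}\right) = \frac{259}{156321} \approx 0.0016568$)
$\left(-283929 + 183604\right) + N = \left(-283929 + 183604\right) + \frac{259}{156321} = -100325 + \frac{259}{156321} = - \frac{15682904066}{156321}$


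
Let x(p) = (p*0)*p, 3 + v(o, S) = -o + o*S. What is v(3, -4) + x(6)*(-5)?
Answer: -18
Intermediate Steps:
v(o, S) = -3 - o + S*o (v(o, S) = -3 + (-o + o*S) = -3 + (-o + S*o) = -3 - o + S*o)
x(p) = 0 (x(p) = 0*p = 0)
v(3, -4) + x(6)*(-5) = (-3 - 1*3 - 4*3) + 0*(-5) = (-3 - 3 - 12) + 0 = -18 + 0 = -18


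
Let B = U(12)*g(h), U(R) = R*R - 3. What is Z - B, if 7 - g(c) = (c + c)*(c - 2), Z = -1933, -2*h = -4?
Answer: -2920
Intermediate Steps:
h = 2 (h = -½*(-4) = 2)
U(R) = -3 + R² (U(R) = R² - 3 = -3 + R²)
g(c) = 7 - 2*c*(-2 + c) (g(c) = 7 - (c + c)*(c - 2) = 7 - 2*c*(-2 + c))
B = 987 (B = (-3 + 12²)*(7 - 2*2² + 4*2) = (-3 + 144)*(7 - 2*4 + 8) = 141*(7 - 8 + 8) = 141*7 = 987)
Z - B = -1933 - 1*987 = -1933 - 987 = -2920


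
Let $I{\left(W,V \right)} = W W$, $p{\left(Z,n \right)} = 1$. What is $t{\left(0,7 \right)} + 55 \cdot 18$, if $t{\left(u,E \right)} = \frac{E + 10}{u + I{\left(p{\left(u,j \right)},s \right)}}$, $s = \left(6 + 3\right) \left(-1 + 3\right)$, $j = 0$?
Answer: $1007$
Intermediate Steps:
$s = 18$ ($s = 9 \cdot 2 = 18$)
$I{\left(W,V \right)} = W^{2}$
$t{\left(u,E \right)} = \frac{10 + E}{1 + u}$ ($t{\left(u,E \right)} = \frac{E + 10}{u + 1^{2}} = \frac{10 + E}{u + 1} = \frac{10 + E}{1 + u}$)
$t{\left(0,7 \right)} + 55 \cdot 18 = \frac{10 + 7}{1 + 0} + 55 \cdot 18 = 1^{-1} \cdot 17 + 990 = 1 \cdot 17 + 990 = 17 + 990 = 1007$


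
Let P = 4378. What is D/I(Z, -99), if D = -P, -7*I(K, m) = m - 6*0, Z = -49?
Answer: -2786/9 ≈ -309.56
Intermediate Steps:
I(K, m) = -m/7 (I(K, m) = -(m - 6*0)/7 = -(m - 1*0)/7 = -(m + 0)/7 = -m/7)
D = -4378 (D = -1*4378 = -4378)
D/I(Z, -99) = -4378/((-⅐*(-99))) = -4378/99/7 = -4378*7/99 = -2786/9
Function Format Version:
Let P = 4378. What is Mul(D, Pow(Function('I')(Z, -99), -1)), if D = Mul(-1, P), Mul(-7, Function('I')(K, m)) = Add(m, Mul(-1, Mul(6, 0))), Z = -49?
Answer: Rational(-2786, 9) ≈ -309.56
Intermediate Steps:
Function('I')(K, m) = Mul(Rational(-1, 7), m) (Function('I')(K, m) = Mul(Rational(-1, 7), Add(m, Mul(-1, Mul(6, 0)))) = Mul(Rational(-1, 7), Add(m, Mul(-1, 0))) = Mul(Rational(-1, 7), Add(m, 0)) = Mul(Rational(-1, 7), m))
D = -4378 (D = Mul(-1, 4378) = -4378)
Mul(D, Pow(Function('I')(Z, -99), -1)) = Mul(-4378, Pow(Mul(Rational(-1, 7), -99), -1)) = Mul(-4378, Pow(Rational(99, 7), -1)) = Mul(-4378, Rational(7, 99)) = Rational(-2786, 9)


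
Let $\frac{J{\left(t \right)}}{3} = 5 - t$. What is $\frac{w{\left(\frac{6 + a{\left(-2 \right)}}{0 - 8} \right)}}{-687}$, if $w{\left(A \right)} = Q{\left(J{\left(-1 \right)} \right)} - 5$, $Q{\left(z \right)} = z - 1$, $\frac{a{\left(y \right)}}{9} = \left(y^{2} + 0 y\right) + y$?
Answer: $- \frac{4}{229} \approx -0.017467$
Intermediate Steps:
$a{\left(y \right)} = 9 y + 9 y^{2}$ ($a{\left(y \right)} = 9 \left(\left(y^{2} + 0 y\right) + y\right) = 9 \left(\left(y^{2} + 0\right) + y\right) = 9 \left(y^{2} + y\right) = 9 \left(y + y^{2}\right) = 9 y + 9 y^{2}$)
$J{\left(t \right)} = 15 - 3 t$ ($J{\left(t \right)} = 3 \left(5 - t\right) = 15 - 3 t$)
$Q{\left(z \right)} = -1 + z$
$w{\left(A \right)} = 12$ ($w{\left(A \right)} = \left(-1 + \left(15 - -3\right)\right) - 5 = \left(-1 + \left(15 + 3\right)\right) - 5 = \left(-1 + 18\right) - 5 = 17 - 5 = 12$)
$\frac{w{\left(\frac{6 + a{\left(-2 \right)}}{0 - 8} \right)}}{-687} = \frac{12}{-687} = 12 \left(- \frac{1}{687}\right) = - \frac{4}{229}$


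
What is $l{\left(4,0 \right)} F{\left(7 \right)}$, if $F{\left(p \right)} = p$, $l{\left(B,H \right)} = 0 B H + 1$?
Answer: $7$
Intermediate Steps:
$l{\left(B,H \right)} = 1$ ($l{\left(B,H \right)} = 0 H + 1 = 0 + 1 = 1$)
$l{\left(4,0 \right)} F{\left(7 \right)} = 1 \cdot 7 = 7$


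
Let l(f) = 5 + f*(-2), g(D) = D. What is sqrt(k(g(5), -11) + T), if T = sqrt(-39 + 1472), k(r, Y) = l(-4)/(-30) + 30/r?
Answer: sqrt(5010 + 900*sqrt(1433))/30 ≈ 6.5895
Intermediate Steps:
l(f) = 5 - 2*f
k(r, Y) = -13/30 + 30/r (k(r, Y) = (5 - 2*(-4))/(-30) + 30/r = (5 + 8)*(-1/30) + 30/r = 13*(-1/30) + 30/r = -13/30 + 30/r)
T = sqrt(1433) ≈ 37.855
sqrt(k(g(5), -11) + T) = sqrt((-13/30 + 30/5) + sqrt(1433)) = sqrt((-13/30 + 30*(1/5)) + sqrt(1433)) = sqrt((-13/30 + 6) + sqrt(1433)) = sqrt(167/30 + sqrt(1433))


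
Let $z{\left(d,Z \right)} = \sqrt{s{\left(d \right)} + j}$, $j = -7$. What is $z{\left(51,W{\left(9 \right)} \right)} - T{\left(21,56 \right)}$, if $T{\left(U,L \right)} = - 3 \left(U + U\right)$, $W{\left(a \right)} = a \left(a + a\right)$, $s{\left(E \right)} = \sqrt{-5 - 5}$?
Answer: $126 + \sqrt{-7 + i \sqrt{10}} \approx 126.58 + 2.7094 i$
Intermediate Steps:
$s{\left(E \right)} = i \sqrt{10}$ ($s{\left(E \right)} = \sqrt{-10} = i \sqrt{10}$)
$W{\left(a \right)} = 2 a^{2}$ ($W{\left(a \right)} = a 2 a = 2 a^{2}$)
$T{\left(U,L \right)} = - 6 U$ ($T{\left(U,L \right)} = - 3 \cdot 2 U = - 6 U$)
$z{\left(d,Z \right)} = \sqrt{-7 + i \sqrt{10}}$ ($z{\left(d,Z \right)} = \sqrt{i \sqrt{10} - 7} = \sqrt{-7 + i \sqrt{10}}$)
$z{\left(51,W{\left(9 \right)} \right)} - T{\left(21,56 \right)} = \sqrt{-7 + i \sqrt{10}} - \left(-6\right) 21 = \sqrt{-7 + i \sqrt{10}} - -126 = \sqrt{-7 + i \sqrt{10}} + 126 = 126 + \sqrt{-7 + i \sqrt{10}}$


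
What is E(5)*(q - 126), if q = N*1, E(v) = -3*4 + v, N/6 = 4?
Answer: 714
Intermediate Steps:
N = 24 (N = 6*4 = 24)
E(v) = -12 + v
q = 24 (q = 24*1 = 24)
E(5)*(q - 126) = (-12 + 5)*(24 - 126) = -7*(-102) = 714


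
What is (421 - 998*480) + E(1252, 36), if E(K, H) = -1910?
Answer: -480529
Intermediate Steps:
(421 - 998*480) + E(1252, 36) = (421 - 998*480) - 1910 = (421 - 479040) - 1910 = -478619 - 1910 = -480529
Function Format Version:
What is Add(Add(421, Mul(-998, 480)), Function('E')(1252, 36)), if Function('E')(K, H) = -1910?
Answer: -480529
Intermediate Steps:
Add(Add(421, Mul(-998, 480)), Function('E')(1252, 36)) = Add(Add(421, Mul(-998, 480)), -1910) = Add(Add(421, -479040), -1910) = Add(-478619, -1910) = -480529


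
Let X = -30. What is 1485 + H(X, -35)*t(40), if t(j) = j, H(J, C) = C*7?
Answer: -8315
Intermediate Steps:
H(J, C) = 7*C
1485 + H(X, -35)*t(40) = 1485 + (7*(-35))*40 = 1485 - 245*40 = 1485 - 9800 = -8315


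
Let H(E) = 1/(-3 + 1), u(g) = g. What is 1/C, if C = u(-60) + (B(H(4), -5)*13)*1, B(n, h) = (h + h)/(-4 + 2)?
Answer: ⅕ ≈ 0.20000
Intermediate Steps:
H(E) = -½ (H(E) = 1/(-2) = -½)
B(n, h) = -h (B(n, h) = (2*h)/(-2) = (2*h)*(-½) = -h)
C = 5 (C = -60 + (-1*(-5)*13)*1 = -60 + (5*13)*1 = -60 + 65*1 = -60 + 65 = 5)
1/C = 1/5 = ⅕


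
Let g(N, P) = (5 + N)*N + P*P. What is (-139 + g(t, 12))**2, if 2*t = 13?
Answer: 101761/16 ≈ 6360.1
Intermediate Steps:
t = 13/2 (t = (1/2)*13 = 13/2 ≈ 6.5000)
g(N, P) = P**2 + N*(5 + N) (g(N, P) = N*(5 + N) + P**2 = P**2 + N*(5 + N))
(-139 + g(t, 12))**2 = (-139 + ((13/2)**2 + 12**2 + 5*(13/2)))**2 = (-139 + (169/4 + 144 + 65/2))**2 = (-139 + 875/4)**2 = (319/4)**2 = 101761/16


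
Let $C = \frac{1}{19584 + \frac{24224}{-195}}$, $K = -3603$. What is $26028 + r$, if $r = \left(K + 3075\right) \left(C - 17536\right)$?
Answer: $\frac{2202094841541}{237166} \approx 9.285 \cdot 10^{6}$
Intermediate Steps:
$C = \frac{195}{3794656}$ ($C = \frac{1}{19584 + 24224 \left(- \frac{1}{195}\right)} = \frac{1}{19584 - \frac{24224}{195}} = \frac{1}{\frac{3794656}{195}} = \frac{195}{3794656} \approx 5.1388 \cdot 10^{-5}$)
$r = \frac{2195921884893}{237166}$ ($r = \left(-3603 + 3075\right) \left(\frac{195}{3794656} - 17536\right) = \left(-528\right) \left(- \frac{66543087421}{3794656}\right) = \frac{2195921884893}{237166} \approx 9.259 \cdot 10^{6}$)
$26028 + r = 26028 + \frac{2195921884893}{237166} = \frac{2202094841541}{237166}$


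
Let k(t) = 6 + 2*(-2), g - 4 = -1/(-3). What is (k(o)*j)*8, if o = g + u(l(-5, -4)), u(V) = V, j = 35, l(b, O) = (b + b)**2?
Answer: 560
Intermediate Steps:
l(b, O) = 4*b**2 (l(b, O) = (2*b)**2 = 4*b**2)
g = 13/3 (g = 4 - 1/(-3) = 4 - 1*(-1/3) = 4 + 1/3 = 13/3 ≈ 4.3333)
o = 313/3 (o = 13/3 + 4*(-5)**2 = 13/3 + 4*25 = 13/3 + 100 = 313/3 ≈ 104.33)
k(t) = 2 (k(t) = 6 - 4 = 2)
(k(o)*j)*8 = (2*35)*8 = 70*8 = 560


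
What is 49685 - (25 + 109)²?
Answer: 31729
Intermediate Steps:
49685 - (25 + 109)² = 49685 - 1*134² = 49685 - 1*17956 = 49685 - 17956 = 31729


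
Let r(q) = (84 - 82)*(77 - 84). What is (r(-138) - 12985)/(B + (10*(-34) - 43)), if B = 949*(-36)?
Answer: 12999/34547 ≈ 0.37627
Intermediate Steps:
B = -34164
r(q) = -14 (r(q) = 2*(-7) = -14)
(r(-138) - 12985)/(B + (10*(-34) - 43)) = (-14 - 12985)/(-34164 + (10*(-34) - 43)) = -12999/(-34164 + (-340 - 43)) = -12999/(-34164 - 383) = -12999/(-34547) = -12999*(-1/34547) = 12999/34547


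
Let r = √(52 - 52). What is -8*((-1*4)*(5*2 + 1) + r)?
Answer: 352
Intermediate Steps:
r = 0 (r = √0 = 0)
-8*((-1*4)*(5*2 + 1) + r) = -8*((-1*4)*(5*2 + 1) + 0) = -8*(-4*(10 + 1) + 0) = -8*(-4*11 + 0) = -8*(-44 + 0) = -8*(-44) = 352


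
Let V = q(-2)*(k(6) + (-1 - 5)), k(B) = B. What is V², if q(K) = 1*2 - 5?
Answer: 0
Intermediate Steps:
q(K) = -3 (q(K) = 2 - 5 = -3)
V = 0 (V = -3*(6 + (-1 - 5)) = -3*(6 - 6) = -3*0 = 0)
V² = 0² = 0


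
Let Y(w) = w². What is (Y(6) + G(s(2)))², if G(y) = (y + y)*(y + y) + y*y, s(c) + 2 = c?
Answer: 1296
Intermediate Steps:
s(c) = -2 + c
G(y) = 5*y² (G(y) = (2*y)*(2*y) + y² = 4*y² + y² = 5*y²)
(Y(6) + G(s(2)))² = (6² + 5*(-2 + 2)²)² = (36 + 5*0²)² = (36 + 5*0)² = (36 + 0)² = 36² = 1296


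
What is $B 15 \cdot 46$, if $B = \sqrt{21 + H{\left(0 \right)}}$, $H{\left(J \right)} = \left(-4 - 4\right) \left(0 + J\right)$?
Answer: $690 \sqrt{21} \approx 3162.0$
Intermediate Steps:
$H{\left(J \right)} = - 8 J$
$B = \sqrt{21}$ ($B = \sqrt{21 - 0} = \sqrt{21 + 0} = \sqrt{21} \approx 4.5826$)
$B 15 \cdot 46 = \sqrt{21} \cdot 15 \cdot 46 = 15 \sqrt{21} \cdot 46 = 690 \sqrt{21}$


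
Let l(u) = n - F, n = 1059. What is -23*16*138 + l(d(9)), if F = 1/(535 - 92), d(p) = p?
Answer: -22028176/443 ≈ -49725.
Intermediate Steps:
F = 1/443 ≈ 0.0022573
l(u) = 469136/443 (l(u) = 1059 - 1*1/443 = 1059 - 1/443 = 469136/443)
-23*16*138 + l(d(9)) = -23*16*138 + 469136/443 = -368*138 + 469136/443 = -50784 + 469136/443 = -22028176/443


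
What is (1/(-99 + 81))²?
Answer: 1/324 ≈ 0.0030864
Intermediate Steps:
(1/(-99 + 81))² = (1/(-18))² = (-1/18)² = 1/324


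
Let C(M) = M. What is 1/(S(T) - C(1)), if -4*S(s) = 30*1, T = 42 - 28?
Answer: -2/17 ≈ -0.11765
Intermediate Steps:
T = 14
S(s) = -15/2
1/(S(T) - C(1)) = 1/(-15/2 - 1*1) = 1/(-15/2 - 1) = 1/(-17/2) = -2/17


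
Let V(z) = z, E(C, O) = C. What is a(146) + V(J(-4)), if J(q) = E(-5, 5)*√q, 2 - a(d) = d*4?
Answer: -582 - 10*I ≈ -582.0 - 10.0*I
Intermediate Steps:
a(d) = 2 - 4*d (a(d) = 2 - d*4 = 2 - 4*d)
J(q) = -5*√q
a(146) + V(J(-4)) = (2 - 4*146) - 10*I = (2 - 584) - 10*I = -582 - 10*I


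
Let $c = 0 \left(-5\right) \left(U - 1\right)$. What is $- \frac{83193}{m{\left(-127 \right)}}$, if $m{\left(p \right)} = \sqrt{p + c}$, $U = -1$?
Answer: $\frac{83193 i \sqrt{127}}{127} \approx 7382.2 i$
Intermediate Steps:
$c = 0$ ($c = 0 \left(-5\right) \left(-1 - 1\right) = 0 \left(-2\right) = 0$)
$m{\left(p \right)} = \sqrt{p}$ ($m{\left(p \right)} = \sqrt{p + 0} = \sqrt{p}$)
$- \frac{83193}{m{\left(-127 \right)}} = - \frac{83193}{\sqrt{-127}} = - \frac{83193}{i \sqrt{127}} = - 83193 \left(- \frac{i \sqrt{127}}{127}\right) = \frac{83193 i \sqrt{127}}{127}$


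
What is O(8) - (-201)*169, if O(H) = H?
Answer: 33977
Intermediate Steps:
O(8) - (-201)*169 = 8 - (-201)*169 = 8 - 1*(-33969) = 8 + 33969 = 33977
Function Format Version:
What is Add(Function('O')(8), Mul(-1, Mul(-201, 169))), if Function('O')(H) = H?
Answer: 33977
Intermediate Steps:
Add(Function('O')(8), Mul(-1, Mul(-201, 169))) = Add(8, Mul(-1, Mul(-201, 169))) = Add(8, Mul(-1, -33969)) = Add(8, 33969) = 33977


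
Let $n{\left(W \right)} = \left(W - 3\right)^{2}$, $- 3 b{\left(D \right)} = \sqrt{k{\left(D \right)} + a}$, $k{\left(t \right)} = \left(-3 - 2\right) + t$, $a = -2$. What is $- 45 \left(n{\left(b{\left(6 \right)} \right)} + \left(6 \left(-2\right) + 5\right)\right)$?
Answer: $-85 - 90 i \approx -85.0 - 90.0 i$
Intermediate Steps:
$k{\left(t \right)} = -5 + t$
$b{\left(D \right)} = - \frac{\sqrt{-7 + D}}{3}$ ($b{\left(D \right)} = - \frac{\sqrt{\left(-5 + D\right) - 2}}{3} = - \frac{\sqrt{-7 + D}}{3}$)
$n{\left(W \right)} = \left(-3 + W\right)^{2}$
$- 45 \left(n{\left(b{\left(6 \right)} \right)} + \left(6 \left(-2\right) + 5\right)\right) = - 45 \left(\left(-3 - \frac{\sqrt{-7 + 6}}{3}\right)^{2} + \left(6 \left(-2\right) + 5\right)\right) = - 45 \left(\left(-3 - \frac{\sqrt{-1}}{3}\right)^{2} + \left(-12 + 5\right)\right) = - 45 \left(\left(-3 - \frac{i}{3}\right)^{2} - 7\right) = - 45 \left(-7 + \left(-3 - \frac{i}{3}\right)^{2}\right) = 315 - 45 \left(-3 - \frac{i}{3}\right)^{2}$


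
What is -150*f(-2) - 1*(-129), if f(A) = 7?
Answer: -921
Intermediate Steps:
-150*f(-2) - 1*(-129) = -150*7 - 1*(-129) = -1050 + 129 = -921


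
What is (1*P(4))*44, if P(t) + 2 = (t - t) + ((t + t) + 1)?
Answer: 308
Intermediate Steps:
P(t) = -1 + 2*t (P(t) = -2 + ((t - t) + ((t + t) + 1)) = -2 + (0 + (2*t + 1)) = -2 + (0 + (1 + 2*t)) = -2 + (1 + 2*t) = -1 + 2*t)
(1*P(4))*44 = (1*(-1 + 2*4))*44 = (1*(-1 + 8))*44 = (1*7)*44 = 7*44 = 308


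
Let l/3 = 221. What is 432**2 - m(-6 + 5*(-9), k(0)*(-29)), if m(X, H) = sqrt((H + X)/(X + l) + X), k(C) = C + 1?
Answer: 186624 - I*sqrt(132991)/51 ≈ 1.8662e+5 - 7.1506*I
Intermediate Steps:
l = 663 (l = 3*221 = 663)
k(C) = 1 + C
m(X, H) = sqrt(X + (H + X)/(663 + X)) (m(X, H) = sqrt((H + X)/(X + 663) + X) = sqrt((H + X)/(663 + X) + X) = sqrt(X + (H + X)/(663 + X)))
432**2 - m(-6 + 5*(-9), k(0)*(-29)) = 432**2 - sqrt(((1 + 0)*(-29) + (-6 + 5*(-9)) + (-6 + 5*(-9))*(663 + (-6 + 5*(-9))))/(663 + (-6 + 5*(-9)))) = 186624 - sqrt((1*(-29) + (-6 - 45) + (-6 - 45)*(663 + (-6 - 45)))/(663 + (-6 - 45))) = 186624 - sqrt((-29 - 51 - 51*(663 - 51))/(663 - 51)) = 186624 - sqrt((-29 - 51 - 51*612)/612) = 186624 - sqrt((-29 - 51 - 31212)/612) = 186624 - sqrt((1/612)*(-31292)) = 186624 - sqrt(-7823/153) = 186624 - I*sqrt(132991)/51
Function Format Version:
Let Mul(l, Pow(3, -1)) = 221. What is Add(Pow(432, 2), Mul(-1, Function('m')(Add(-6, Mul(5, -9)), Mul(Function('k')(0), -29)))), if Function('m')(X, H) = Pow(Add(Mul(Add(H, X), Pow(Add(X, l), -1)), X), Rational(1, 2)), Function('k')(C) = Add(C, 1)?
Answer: Add(186624, Mul(Rational(-1, 51), I, Pow(132991, Rational(1, 2)))) ≈ Add(1.8662e+5, Mul(-7.1506, I))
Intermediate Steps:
l = 663 (l = Mul(3, 221) = 663)
Function('k')(C) = Add(1, C)
Function('m')(X, H) = Pow(Add(X, Mul(Pow(Add(663, X), -1), Add(H, X))), Rational(1, 2)) (Function('m')(X, H) = Pow(Add(Mul(Add(H, X), Pow(Add(X, 663), -1)), X), Rational(1, 2)) = Pow(Add(Mul(Add(H, X), Pow(Add(663, X), -1)), X), Rational(1, 2)) = Pow(Add(Mul(Pow(Add(663, X), -1), Add(H, X)), X), Rational(1, 2)) = Pow(Add(X, Mul(Pow(Add(663, X), -1), Add(H, X))), Rational(1, 2)))
Add(Pow(432, 2), Mul(-1, Function('m')(Add(-6, Mul(5, -9)), Mul(Function('k')(0), -29)))) = Add(Pow(432, 2), Mul(-1, Pow(Mul(Pow(Add(663, Add(-6, Mul(5, -9))), -1), Add(Mul(Add(1, 0), -29), Add(-6, Mul(5, -9)), Mul(Add(-6, Mul(5, -9)), Add(663, Add(-6, Mul(5, -9)))))), Rational(1, 2)))) = Add(186624, Mul(-1, Pow(Mul(Pow(Add(663, Add(-6, -45)), -1), Add(Mul(1, -29), Add(-6, -45), Mul(Add(-6, -45), Add(663, Add(-6, -45))))), Rational(1, 2)))) = Add(186624, Mul(-1, Pow(Mul(Pow(Add(663, -51), -1), Add(-29, -51, Mul(-51, Add(663, -51)))), Rational(1, 2)))) = Add(186624, Mul(-1, Pow(Mul(Pow(612, -1), Add(-29, -51, Mul(-51, 612))), Rational(1, 2)))) = Add(186624, Mul(-1, Pow(Mul(Rational(1, 612), Add(-29, -51, -31212)), Rational(1, 2)))) = Add(186624, Mul(-1, Pow(Mul(Rational(1, 612), -31292), Rational(1, 2)))) = Add(186624, Mul(-1, Pow(Rational(-7823, 153), Rational(1, 2)))) = Add(186624, Mul(-1, Mul(Rational(1, 51), I, Pow(132991, Rational(1, 2))))) = Add(186624, Mul(Rational(-1, 51), I, Pow(132991, Rational(1, 2))))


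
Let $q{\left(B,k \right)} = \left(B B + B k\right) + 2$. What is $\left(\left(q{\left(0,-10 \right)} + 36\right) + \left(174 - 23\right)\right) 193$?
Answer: $36477$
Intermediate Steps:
$q{\left(B,k \right)} = 2 + B^{2} + B k$ ($q{\left(B,k \right)} = \left(B^{2} + B k\right) + 2 = 2 + B^{2} + B k$)
$\left(\left(q{\left(0,-10 \right)} + 36\right) + \left(174 - 23\right)\right) 193 = \left(\left(\left(2 + 0^{2} + 0 \left(-10\right)\right) + 36\right) + \left(174 - 23\right)\right) 193 = \left(\left(\left(2 + 0 + 0\right) + 36\right) + 151\right) 193 = \left(\left(2 + 36\right) + 151\right) 193 = \left(38 + 151\right) 193 = 189 \cdot 193 = 36477$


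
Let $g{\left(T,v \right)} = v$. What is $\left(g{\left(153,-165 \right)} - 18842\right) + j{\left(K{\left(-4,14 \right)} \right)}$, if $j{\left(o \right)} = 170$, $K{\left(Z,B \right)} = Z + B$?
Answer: $-18837$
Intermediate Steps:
$K{\left(Z,B \right)} = B + Z$
$\left(g{\left(153,-165 \right)} - 18842\right) + j{\left(K{\left(-4,14 \right)} \right)} = \left(-165 - 18842\right) + 170 = -19007 + 170 = -18837$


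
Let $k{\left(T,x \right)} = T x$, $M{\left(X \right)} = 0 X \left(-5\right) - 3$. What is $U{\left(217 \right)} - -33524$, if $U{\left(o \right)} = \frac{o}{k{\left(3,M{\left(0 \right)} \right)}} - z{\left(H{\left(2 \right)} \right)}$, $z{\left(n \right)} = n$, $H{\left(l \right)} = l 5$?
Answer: $\frac{301409}{9} \approx 33490.0$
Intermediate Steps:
$M{\left(X \right)} = -3$ ($M{\left(X \right)} = 0 \left(- 5 X\right) - 3 = 0 - 3 = -3$)
$H{\left(l \right)} = 5 l$
$U{\left(o \right)} = -10 - \frac{o}{9}$ ($U{\left(o \right)} = \frac{o}{3 \left(-3\right)} - 5 \cdot 2 = \frac{o}{-9} - 10 = o \left(- \frac{1}{9}\right) - 10 = - \frac{o}{9} - 10 = -10 - \frac{o}{9}$)
$U{\left(217 \right)} - -33524 = \left(-10 - \frac{217}{9}\right) - -33524 = \left(-10 - \frac{217}{9}\right) + 33524 = - \frac{307}{9} + 33524 = \frac{301409}{9}$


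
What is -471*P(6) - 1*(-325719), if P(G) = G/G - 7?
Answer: 328545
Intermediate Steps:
P(G) = -6 (P(G) = 1 - 7 = -6)
-471*P(6) - 1*(-325719) = -471*(-6) - 1*(-325719) = 2826 + 325719 = 328545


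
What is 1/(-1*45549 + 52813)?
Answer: 1/7264 ≈ 0.00013767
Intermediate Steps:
1/(-1*45549 + 52813) = 1/(-45549 + 52813) = 1/7264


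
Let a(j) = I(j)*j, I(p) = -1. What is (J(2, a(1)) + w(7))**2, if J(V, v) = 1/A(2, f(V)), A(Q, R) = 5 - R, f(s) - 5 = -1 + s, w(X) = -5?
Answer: 36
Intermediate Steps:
f(s) = 4 + s (f(s) = 5 + (-1 + s) = 4 + s)
a(j) = -j
J(V, v) = 1/(1 - V) (J(V, v) = 1/(5 - (4 + V)) = 1/(5 + (-4 - V)) = 1/(1 - V))
(J(2, a(1)) + w(7))**2 = (-1/(-1 + 2) - 5)**2 = (-1/1 - 5)**2 = (-1*1 - 5)**2 = (-1 - 5)**2 = (-6)**2 = 36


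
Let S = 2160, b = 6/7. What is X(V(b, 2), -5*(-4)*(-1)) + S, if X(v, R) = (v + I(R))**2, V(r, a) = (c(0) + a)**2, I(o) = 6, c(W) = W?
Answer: 2260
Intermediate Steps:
b = 6/7 (b = 6*(1/7) = 6/7 ≈ 0.85714)
V(r, a) = a**2 (V(r, a) = (0 + a)**2 = a**2)
X(v, R) = (6 + v)**2 (X(v, R) = (v + 6)**2 = (6 + v)**2)
X(V(b, 2), -5*(-4)*(-1)) + S = (6 + 2**2)**2 + 2160 = (6 + 4)**2 + 2160 = 10**2 + 2160 = 100 + 2160 = 2260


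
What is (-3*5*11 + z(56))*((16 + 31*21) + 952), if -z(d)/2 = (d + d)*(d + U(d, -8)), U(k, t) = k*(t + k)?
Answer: -995395199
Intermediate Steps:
U(k, t) = k*(k + t)
z(d) = -4*d*(d + d*(-8 + d)) (z(d) = -2*(d + d)*(d + d*(d - 8)) = -2*2*d*(d + d*(-8 + d)) = -4*d*(d + d*(-8 + d)))
(-3*5*11 + z(56))*((16 + 31*21) + 952) = (-3*5*11 + 4*56²*(7 - 1*56))*((16 + 31*21) + 952) = (-15*11 + 4*3136*(7 - 56))*((16 + 651) + 952) = (-165 + 4*3136*(-49))*(667 + 952) = (-165 - 614656)*1619 = -614821*1619 = -995395199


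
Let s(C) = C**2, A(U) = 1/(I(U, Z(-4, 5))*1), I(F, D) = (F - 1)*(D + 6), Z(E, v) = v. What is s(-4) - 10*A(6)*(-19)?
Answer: 214/11 ≈ 19.455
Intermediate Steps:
I(F, D) = (-1 + F)*(6 + D)
A(U) = 1/(-11 + 11*U) (A(U) = 1/((-6 - 1*5 + 6*U + 5*U)*1) = 1/(-6 - 5 + 6*U + 5*U) = 1/(-11 + 11*U))
s(-4) - 10*A(6)*(-19) = (-4)**2 - 10*1/(11*(-1 + 6))*(-19) = 16 - 10*(1/11)/5*(-19) = 16 - 10*(1/11)*(1/5)*(-19) = 16 - 10/(1/(1/55))*(-19) = 16 - 10/55*(-19) = 16 - 10*1/55*(-19) = 16 - 2/11*(-19) = 16 + 38/11 = 214/11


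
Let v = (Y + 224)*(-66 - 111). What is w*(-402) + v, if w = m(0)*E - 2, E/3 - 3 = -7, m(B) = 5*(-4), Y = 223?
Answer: -174795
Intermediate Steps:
m(B) = -20
E = -12 (E = 9 + 3*(-7) = 9 - 21 = -12)
v = -79119 (v = (223 + 224)*(-66 - 111) = 447*(-177) = -79119)
w = 238 (w = -20*(-12) - 2 = 240 - 2 = 238)
w*(-402) + v = 238*(-402) - 79119 = -95676 - 79119 = -174795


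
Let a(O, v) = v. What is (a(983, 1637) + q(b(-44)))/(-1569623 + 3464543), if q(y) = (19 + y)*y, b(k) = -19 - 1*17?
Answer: 2249/1894920 ≈ 0.0011869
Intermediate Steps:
b(k) = -36 (b(k) = -19 - 17 = -36)
q(y) = y*(19 + y)
(a(983, 1637) + q(b(-44)))/(-1569623 + 3464543) = (1637 - 36*(19 - 36))/(-1569623 + 3464543) = (1637 - 36*(-17))/1894920 = (1637 + 612)*(1/1894920) = 2249*(1/1894920) = 2249/1894920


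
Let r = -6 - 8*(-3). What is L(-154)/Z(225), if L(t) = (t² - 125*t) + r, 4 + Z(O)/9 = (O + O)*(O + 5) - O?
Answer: 4776/103271 ≈ 0.046247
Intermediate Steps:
Z(O) = -36 - 9*O + 18*O*(5 + O) (Z(O) = -36 + 9*((O + O)*(O + 5) - O) = -36 + 9*((2*O)*(5 + O) - O) = -36 + 9*(2*O*(5 + O) - O) = -36 + 9*(-O + 2*O*(5 + O)) = -36 + (-9*O + 18*O*(5 + O)) = -36 - 9*O + 18*O*(5 + O))
r = 18 (r = -6 + 24 = 18)
L(t) = 18 + t² - 125*t (L(t) = (t² - 125*t) + 18 = 18 + t² - 125*t)
L(-154)/Z(225) = (18 + (-154)² - 125*(-154))/(-36 + 18*225² + 81*225) = (18 + 23716 + 19250)/(-36 + 18*50625 + 18225) = 42984/(-36 + 911250 + 18225) = 42984/929439 = 42984*(1/929439) = 4776/103271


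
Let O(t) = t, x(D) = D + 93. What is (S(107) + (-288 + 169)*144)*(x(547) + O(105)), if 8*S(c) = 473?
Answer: -101778175/8 ≈ -1.2722e+7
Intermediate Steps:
x(D) = 93 + D
S(c) = 473/8 (S(c) = (1/8)*473 = 473/8)
(S(107) + (-288 + 169)*144)*(x(547) + O(105)) = (473/8 + (-288 + 169)*144)*((93 + 547) + 105) = (473/8 - 119*144)*(640 + 105) = (473/8 - 17136)*745 = -136615/8*745 = -101778175/8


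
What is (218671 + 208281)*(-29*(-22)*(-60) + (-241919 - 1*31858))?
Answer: -133233360264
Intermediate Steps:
(218671 + 208281)*(-29*(-22)*(-60) + (-241919 - 1*31858)) = 426952*(638*(-60) + (-241919 - 31858)) = 426952*(-38280 - 273777) = 426952*(-312057) = -133233360264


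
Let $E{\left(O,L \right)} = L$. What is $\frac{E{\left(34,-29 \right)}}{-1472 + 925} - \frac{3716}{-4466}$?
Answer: $\frac{1081083}{1221451} \approx 0.88508$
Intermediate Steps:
$\frac{E{\left(34,-29 \right)}}{-1472 + 925} - \frac{3716}{-4466} = - \frac{29}{-1472 + 925} - \frac{3716}{-4466} = - \frac{29}{-547} - - \frac{1858}{2233} = \left(-29\right) \left(- \frac{1}{547}\right) + \frac{1858}{2233} = \frac{29}{547} + \frac{1858}{2233} = \frac{1081083}{1221451}$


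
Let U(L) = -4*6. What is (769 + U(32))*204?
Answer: 151980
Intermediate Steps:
U(L) = -24
(769 + U(32))*204 = (769 - 24)*204 = 745*204 = 151980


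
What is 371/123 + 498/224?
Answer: 72179/13776 ≈ 5.2395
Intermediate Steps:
371/123 + 498/224 = 371*(1/123) + 498*(1/224) = 371/123 + 249/112 = 72179/13776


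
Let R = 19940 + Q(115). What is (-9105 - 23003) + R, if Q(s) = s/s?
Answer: -12167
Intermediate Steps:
Q(s) = 1
R = 19941 (R = 19940 + 1 = 19941)
(-9105 - 23003) + R = (-9105 - 23003) + 19941 = -32108 + 19941 = -12167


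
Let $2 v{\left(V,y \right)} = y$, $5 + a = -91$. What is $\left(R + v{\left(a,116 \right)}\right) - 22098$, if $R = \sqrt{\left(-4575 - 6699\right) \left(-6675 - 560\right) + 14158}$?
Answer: $-22040 + 2 \sqrt{20395387} \approx -13008.0$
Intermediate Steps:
$a = -96$ ($a = -5 - 91 = -96$)
$v{\left(V,y \right)} = \frac{y}{2}$
$R = 2 \sqrt{20395387}$ ($R = \sqrt{\left(-11274\right) \left(-7235\right) + 14158} = \sqrt{81567390 + 14158} = \sqrt{81581548} = 2 \sqrt{20395387} \approx 9032.3$)
$\left(R + v{\left(a,116 \right)}\right) - 22098 = \left(2 \sqrt{20395387} + \frac{1}{2} \cdot 116\right) - 22098 = \left(2 \sqrt{20395387} + 58\right) - 22098 = \left(58 + 2 \sqrt{20395387}\right) - 22098 = -22040 + 2 \sqrt{20395387}$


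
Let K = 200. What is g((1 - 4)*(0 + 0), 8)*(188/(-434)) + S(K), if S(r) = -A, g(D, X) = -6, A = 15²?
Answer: -48261/217 ≈ -222.40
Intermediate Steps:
A = 225
S(r) = -225 (S(r) = -1*225 = -225)
g((1 - 4)*(0 + 0), 8)*(188/(-434)) + S(K) = -1128/(-434) - 225 = -1128*(-1)/434 - 225 = -6*(-94/217) - 225 = 564/217 - 225 = -48261/217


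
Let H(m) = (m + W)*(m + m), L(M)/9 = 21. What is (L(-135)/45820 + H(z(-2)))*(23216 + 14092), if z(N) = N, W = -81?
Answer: 141886325283/11455 ≈ 1.2386e+7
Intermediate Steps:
L(M) = 189 (L(M) = 9*21 = 189)
H(m) = 2*m*(-81 + m) (H(m) = (m - 81)*(m + m) = (-81 + m)*(2*m) = 2*m*(-81 + m))
(L(-135)/45820 + H(z(-2)))*(23216 + 14092) = (189/45820 + 2*(-2)*(-81 - 2))*(23216 + 14092) = (189*(1/45820) + 2*(-2)*(-83))*37308 = (189/45820 + 332)*37308 = (15212429/45820)*37308 = 141886325283/11455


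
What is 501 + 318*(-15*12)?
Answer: -56739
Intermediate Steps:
501 + 318*(-15*12) = 501 + 318*(-180) = 501 - 57240 = -56739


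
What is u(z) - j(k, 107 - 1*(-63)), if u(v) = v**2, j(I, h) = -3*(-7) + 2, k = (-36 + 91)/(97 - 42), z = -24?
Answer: 553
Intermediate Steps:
k = 1 (k = 55/55 = 55*(1/55) = 1)
j(I, h) = 23 (j(I, h) = 21 + 2 = 23)
u(z) - j(k, 107 - 1*(-63)) = (-24)**2 - 1*23 = 576 - 23 = 553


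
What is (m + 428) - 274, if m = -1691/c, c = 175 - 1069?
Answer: 139367/894 ≈ 155.89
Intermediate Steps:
c = -894
m = 1691/894 (m = -1691/(-894) = -1691*(-1/894) = 1691/894 ≈ 1.8915)
(m + 428) - 274 = (1691/894 + 428) - 274 = 384323/894 - 274 = 139367/894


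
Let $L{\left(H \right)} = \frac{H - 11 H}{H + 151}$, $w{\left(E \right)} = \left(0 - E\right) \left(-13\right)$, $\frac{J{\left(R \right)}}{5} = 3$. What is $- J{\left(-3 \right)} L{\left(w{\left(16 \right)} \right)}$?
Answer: $\frac{31200}{359} \approx 86.908$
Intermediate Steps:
$J{\left(R \right)} = 15$ ($J{\left(R \right)} = 5 \cdot 3 = 15$)
$w{\left(E \right)} = 13 E$ ($w{\left(E \right)} = - E \left(-13\right) = 13 E$)
$L{\left(H \right)} = - \frac{10 H}{151 + H}$ ($L{\left(H \right)} = \frac{\left(-10\right) H}{151 + H} = - \frac{10 H}{151 + H}$)
$- J{\left(-3 \right)} L{\left(w{\left(16 \right)} \right)} = \left(-1\right) 15 \left(- \frac{10 \cdot 13 \cdot 16}{151 + 13 \cdot 16}\right) = - 15 \left(\left(-10\right) 208 \frac{1}{151 + 208}\right) = - 15 \left(\left(-10\right) 208 \cdot \frac{1}{359}\right) = \left(-15\right) \left(- \frac{2080}{359}\right) = \frac{31200}{359}$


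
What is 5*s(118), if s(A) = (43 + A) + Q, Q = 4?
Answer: 825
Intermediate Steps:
s(A) = 47 + A (s(A) = (43 + A) + 4 = 47 + A)
5*s(118) = 5*(47 + 118) = 5*165 = 825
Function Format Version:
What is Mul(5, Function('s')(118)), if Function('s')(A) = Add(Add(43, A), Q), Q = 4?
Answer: 825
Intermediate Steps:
Function('s')(A) = Add(47, A) (Function('s')(A) = Add(Add(43, A), 4) = Add(47, A))
Mul(5, Function('s')(118)) = Mul(5, Add(47, 118)) = Mul(5, 165) = 825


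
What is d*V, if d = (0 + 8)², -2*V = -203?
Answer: 6496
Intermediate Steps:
V = 203/2 (V = -½*(-203) = 203/2 ≈ 101.50)
d = 64 (d = 8² = 64)
d*V = 64*(203/2) = 6496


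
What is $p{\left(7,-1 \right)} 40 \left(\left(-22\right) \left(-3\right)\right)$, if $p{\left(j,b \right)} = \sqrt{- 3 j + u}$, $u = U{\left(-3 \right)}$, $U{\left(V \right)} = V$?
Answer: $5280 i \sqrt{6} \approx 12933.0 i$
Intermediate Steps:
$u = -3$
$p{\left(j,b \right)} = \sqrt{-3 - 3 j}$ ($p{\left(j,b \right)} = \sqrt{- 3 j - 3} = \sqrt{-3 - 3 j}$)
$p{\left(7,-1 \right)} 40 \left(\left(-22\right) \left(-3\right)\right) = \sqrt{-3 - 21} \cdot 40 \left(\left(-22\right) \left(-3\right)\right) = \sqrt{-3 - 21} \cdot 40 \cdot 66 = \sqrt{-24} \cdot 40 \cdot 66 = 2 i \sqrt{6} \cdot 40 \cdot 66 = 80 i \sqrt{6} \cdot 66 = 5280 i \sqrt{6}$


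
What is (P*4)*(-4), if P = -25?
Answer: 400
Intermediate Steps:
(P*4)*(-4) = -25*4*(-4) = -100*(-4) = 400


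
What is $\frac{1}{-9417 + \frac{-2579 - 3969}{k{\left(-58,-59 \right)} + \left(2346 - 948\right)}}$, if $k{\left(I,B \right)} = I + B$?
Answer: $- \frac{1281}{12069725} \approx -0.00010613$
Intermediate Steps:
$k{\left(I,B \right)} = B + I$
$\frac{1}{-9417 + \frac{-2579 - 3969}{k{\left(-58,-59 \right)} + \left(2346 - 948\right)}} = \frac{1}{-9417 + \frac{-2579 - 3969}{\left(-59 - 58\right) + \left(2346 - 948\right)}} = \frac{1}{-9417 - \frac{6548}{-117 + 1398}} = \frac{1}{-9417 - \frac{6548}{1281}} = \frac{1}{- \frac{12069725}{1281}} = - \frac{1281}{12069725}$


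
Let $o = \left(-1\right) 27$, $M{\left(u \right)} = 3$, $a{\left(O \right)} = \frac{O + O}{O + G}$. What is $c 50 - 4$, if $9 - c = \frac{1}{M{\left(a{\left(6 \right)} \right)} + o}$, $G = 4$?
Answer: $\frac{5377}{12} \approx 448.08$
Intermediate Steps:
$a{\left(O \right)} = \frac{2 O}{4 + O}$ ($a{\left(O \right)} = \frac{O + O}{O + 4} = \frac{2 O}{4 + O}$)
$o = -27$
$c = \frac{217}{24}$ ($c = 9 - \frac{1}{3 - 27} = 9 - \frac{1}{-24} = 9 - - \frac{1}{24} = 9 + \frac{1}{24} = \frac{217}{24} \approx 9.0417$)
$c 50 - 4 = \frac{217}{24} \cdot 50 - 4 = \frac{5425}{12} - 4 = \frac{5377}{12}$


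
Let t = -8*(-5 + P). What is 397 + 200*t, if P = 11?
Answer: -9203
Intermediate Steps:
t = -48 (t = -8*(-5 + 11) = -8*6 = -48)
397 + 200*t = 397 + 200*(-48) = 397 - 9600 = -9203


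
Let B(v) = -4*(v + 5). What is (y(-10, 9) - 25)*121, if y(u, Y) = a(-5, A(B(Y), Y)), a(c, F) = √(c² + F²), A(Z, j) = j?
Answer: -3025 + 121*√106 ≈ -1779.2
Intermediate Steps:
B(v) = -20 - 4*v (B(v) = -4*(5 + v) = -20 - 4*v)
a(c, F) = √(F² + c²)
y(u, Y) = √(25 + Y²) (y(u, Y) = √(Y² + (-5)²) = √(Y² + 25) = √(25 + Y²))
(y(-10, 9) - 25)*121 = (√(25 + 9²) - 25)*121 = (√(25 + 81) - 25)*121 = (√106 - 25)*121 = (-25 + √106)*121 = -3025 + 121*√106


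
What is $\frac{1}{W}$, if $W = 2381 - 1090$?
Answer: $\frac{1}{1291} \approx 0.00077459$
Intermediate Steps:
$W = 1291$ ($W = 2381 - 1090 = 1291$)
$\frac{1}{W} = \frac{1}{1291}$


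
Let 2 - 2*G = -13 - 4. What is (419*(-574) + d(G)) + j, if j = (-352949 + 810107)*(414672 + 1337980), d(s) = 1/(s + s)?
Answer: 15223534207691/19 ≈ 8.0124e+11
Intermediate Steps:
G = 19/2 (G = 1 - (-13 - 4)/2 = 1 - 1/2*(-17) = 1 + 17/2 = 19/2 ≈ 9.5000)
d(s) = 1/(2*s)
j = 801238883016 (j = 457158*1752652 = 801238883016)
(419*(-574) + d(G)) + j = (419*(-574) + 1/(2*(19/2))) + 801238883016 = (-240506 + (1/2)*(2/19)) + 801238883016 = (-240506 + 1/19) + 801238883016 = -4569613/19 + 801238883016 = 15223534207691/19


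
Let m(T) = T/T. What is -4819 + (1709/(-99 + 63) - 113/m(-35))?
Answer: -179261/36 ≈ -4979.5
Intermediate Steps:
m(T) = 1
-4819 + (1709/(-99 + 63) - 113/m(-35)) = -4819 + (1709/(-99 + 63) - 113/1) = -4819 + (1709/(-36) - 113*1) = -4819 + (1709*(-1/36) - 113) = -4819 + (-1709/36 - 113) = -4819 - 5777/36 = -179261/36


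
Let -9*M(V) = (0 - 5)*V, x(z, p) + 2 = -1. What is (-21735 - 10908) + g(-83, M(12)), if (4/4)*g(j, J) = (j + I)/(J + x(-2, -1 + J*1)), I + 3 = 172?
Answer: -358815/11 ≈ -32620.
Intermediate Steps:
x(z, p) = -3 (x(z, p) = -2 - 1 = -3)
I = 169 (I = -3 + 172 = 169)
M(V) = 5*V/9 (M(V) = -(0 - 5)*V/9 = -(-5)*V/9 = 5*V/9)
g(j, J) = (169 + j)/(-3 + J) (g(j, J) = (j + 169)/(J - 3) = (169 + j)/(-3 + J))
(-21735 - 10908) + g(-83, M(12)) = (-21735 - 10908) + (169 - 83)/(-3 + (5/9)*12) = -32643 + 86/(-3 + 20/3) = -32643 + 86/(11/3) = -32643 + (3/11)*86 = -32643 + 258/11 = -358815/11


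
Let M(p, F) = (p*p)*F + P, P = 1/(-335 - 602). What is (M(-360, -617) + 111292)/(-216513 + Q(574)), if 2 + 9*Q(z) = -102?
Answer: 673391140173/1825951577 ≈ 368.79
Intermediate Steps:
Q(z) = -104/9 (Q(z) = -2/9 + (⅑)*(-102) = -2/9 - 34/3 = -104/9)
P = -1/937 (P = 1/(-937) = -1/937 ≈ -0.0010672)
M(p, F) = -1/937 + F*p² (M(p, F) = (p*p)*F - 1/937 = p²*F - 1/937 = F*p² - 1/937 = -1/937 + F*p²)
(M(-360, -617) + 111292)/(-216513 + Q(574)) = ((-1/937 - 617*(-360)²) + 111292)/(-216513 - 104/9) = ((-1/937 - 617*129600) + 111292)/(-1948721/9) = ((-1/937 - 79963200) + 111292)*(-9/1948721) = (-74925518401/937 + 111292)*(-9/1948721) = -74821237797/937*(-9/1948721) = 673391140173/1825951577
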